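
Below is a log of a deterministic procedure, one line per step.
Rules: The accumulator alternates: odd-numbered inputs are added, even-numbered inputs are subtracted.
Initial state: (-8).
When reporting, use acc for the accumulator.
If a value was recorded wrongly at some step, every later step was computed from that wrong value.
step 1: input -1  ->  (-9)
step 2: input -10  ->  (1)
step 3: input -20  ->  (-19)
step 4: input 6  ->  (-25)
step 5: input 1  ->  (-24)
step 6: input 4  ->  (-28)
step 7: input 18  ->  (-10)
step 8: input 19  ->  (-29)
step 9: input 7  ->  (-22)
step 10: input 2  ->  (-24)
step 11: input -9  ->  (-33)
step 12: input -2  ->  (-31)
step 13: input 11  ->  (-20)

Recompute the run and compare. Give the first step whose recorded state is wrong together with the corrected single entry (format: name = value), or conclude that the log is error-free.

1. acc = -8 + -1 = -9 (exactly as logged)
2. acc = -9 - -10 = 1 (consistent with the log)
3. acc = 1 + -20 = -19 (consistent with the log)
4. acc = -19 - 6 = -25 (checks out)
5. acc = -25 + 1 = -24 (exactly as logged)
6. acc = -24 - 4 = -28 (confirmed correct)
7. acc = -28 + 18 = -10 (consistent with the log)
8. acc = -10 - 19 = -29 (confirmed correct)
9. acc = -29 + 7 = -22 (in agreement)
10. acc = -22 - 2 = -24 (matches)
11. acc = -24 + -9 = -33 (agrees with the log)
12. acc = -33 - -2 = -31 (in agreement)
13. acc = -31 + 11 = -20 (no discrepancy)
Each recorded entry agrees with the recomputation.

no error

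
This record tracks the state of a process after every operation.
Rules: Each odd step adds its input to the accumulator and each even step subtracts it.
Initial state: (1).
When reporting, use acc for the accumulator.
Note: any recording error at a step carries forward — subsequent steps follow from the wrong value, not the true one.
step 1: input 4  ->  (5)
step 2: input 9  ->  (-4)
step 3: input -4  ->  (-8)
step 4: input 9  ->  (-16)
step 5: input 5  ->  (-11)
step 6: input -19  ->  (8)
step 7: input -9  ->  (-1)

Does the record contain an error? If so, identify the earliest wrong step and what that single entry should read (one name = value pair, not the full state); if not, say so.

Recomputing the run from the initial state:
step 1: acc = 5
step 2: acc = -4
step 3: acc = -8
step 4: acc = -17
step 5: acc = -12
step 6: acc = 7
step 7: acc = -2
The first disagreement with the record is at step 4, where the value should be acc = -17.

step 4, acc = -17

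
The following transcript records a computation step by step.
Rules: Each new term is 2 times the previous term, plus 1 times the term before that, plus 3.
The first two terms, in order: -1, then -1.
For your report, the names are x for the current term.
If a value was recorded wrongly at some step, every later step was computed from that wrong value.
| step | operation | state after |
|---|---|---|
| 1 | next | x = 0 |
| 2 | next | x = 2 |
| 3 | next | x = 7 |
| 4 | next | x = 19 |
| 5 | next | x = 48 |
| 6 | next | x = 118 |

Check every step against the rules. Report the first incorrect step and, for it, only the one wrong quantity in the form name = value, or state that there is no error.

Step 1: x = 2*(-1) + (1)*(-1) + (3) = 0 — no discrepancy.
Step 2: x = 2*(0) + (1)*(-1) + (3) = 2 — agrees with the transcript.
Step 3: x = 2*(2) + (1)*(0) + (3) = 7 — in agreement.
Step 4: x = 2*(7) + (1)*(2) + (3) = 19 — agrees with the transcript.
Step 5: x = 2*(19) + (1)*(7) + (3) = 48 — verified.
Step 6: x = 2*(48) + (1)*(19) + (3) = 118 — exactly as logged.
Each recorded entry agrees with the recomputation.

no error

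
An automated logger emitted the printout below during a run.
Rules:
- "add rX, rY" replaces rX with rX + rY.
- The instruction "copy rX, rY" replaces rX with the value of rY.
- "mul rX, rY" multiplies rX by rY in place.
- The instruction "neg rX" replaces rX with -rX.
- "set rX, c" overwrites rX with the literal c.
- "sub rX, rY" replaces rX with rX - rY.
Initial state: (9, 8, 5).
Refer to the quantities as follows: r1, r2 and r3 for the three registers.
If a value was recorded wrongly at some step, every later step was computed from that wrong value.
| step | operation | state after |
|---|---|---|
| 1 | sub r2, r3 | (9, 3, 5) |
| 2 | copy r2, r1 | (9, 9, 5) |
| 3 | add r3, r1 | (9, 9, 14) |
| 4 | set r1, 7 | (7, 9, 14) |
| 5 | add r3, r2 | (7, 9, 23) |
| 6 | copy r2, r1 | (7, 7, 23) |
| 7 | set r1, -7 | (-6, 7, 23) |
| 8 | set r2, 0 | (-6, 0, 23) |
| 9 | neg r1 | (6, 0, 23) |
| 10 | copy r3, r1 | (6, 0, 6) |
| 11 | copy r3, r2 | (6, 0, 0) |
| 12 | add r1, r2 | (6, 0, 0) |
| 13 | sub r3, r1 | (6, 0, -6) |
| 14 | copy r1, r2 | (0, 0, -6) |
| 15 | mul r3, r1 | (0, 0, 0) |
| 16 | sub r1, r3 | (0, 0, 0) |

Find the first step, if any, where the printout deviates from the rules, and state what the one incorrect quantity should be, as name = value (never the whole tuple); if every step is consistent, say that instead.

step 7, r1 = -7

Step 1: r2 = 8 - 5 = 3 — in agreement.
Step 2: r2 = 9 — no discrepancy.
Step 3: r3 = 5 + 9 = 14 — matches.
Step 4: r1 = 7 — agrees with the printout.
Step 5: r3 = 14 + 9 = 23 — no discrepancy.
Step 6: r2 = 7 — same as recorded.
Step 7: r1 = -7 — the printout has a different value.
The earliest wrong entry is at step 7: it should read r1 = -7.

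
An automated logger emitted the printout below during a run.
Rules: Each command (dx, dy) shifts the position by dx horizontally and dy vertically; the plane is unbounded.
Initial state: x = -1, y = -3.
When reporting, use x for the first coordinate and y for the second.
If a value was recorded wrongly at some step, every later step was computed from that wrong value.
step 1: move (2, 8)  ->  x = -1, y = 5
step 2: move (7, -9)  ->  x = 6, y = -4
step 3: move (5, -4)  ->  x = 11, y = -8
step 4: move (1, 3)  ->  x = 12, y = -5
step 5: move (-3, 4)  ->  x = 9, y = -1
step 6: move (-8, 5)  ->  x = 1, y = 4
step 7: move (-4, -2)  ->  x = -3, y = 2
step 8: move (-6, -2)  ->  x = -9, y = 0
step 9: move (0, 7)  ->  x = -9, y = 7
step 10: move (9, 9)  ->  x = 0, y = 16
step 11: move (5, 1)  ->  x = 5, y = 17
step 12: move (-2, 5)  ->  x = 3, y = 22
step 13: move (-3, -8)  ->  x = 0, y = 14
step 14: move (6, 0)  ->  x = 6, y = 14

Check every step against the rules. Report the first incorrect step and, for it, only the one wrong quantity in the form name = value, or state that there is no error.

Recomputing the run from the initial state:
step 1: x = 1, y = 5
step 2: x = 8, y = -4
step 3: x = 13, y = -8
step 4: x = 14, y = -5
step 5: x = 11, y = -1
step 6: x = 3, y = 4
step 7: x = -1, y = 2
step 8: x = -7, y = 0
step 9: x = -7, y = 7
step 10: x = 2, y = 16
step 11: x = 7, y = 17
step 12: x = 5, y = 22
step 13: x = 2, y = 14
step 14: x = 8, y = 14
The first disagreement with the printout is at step 1, where the value should be x = 1.

step 1, x = 1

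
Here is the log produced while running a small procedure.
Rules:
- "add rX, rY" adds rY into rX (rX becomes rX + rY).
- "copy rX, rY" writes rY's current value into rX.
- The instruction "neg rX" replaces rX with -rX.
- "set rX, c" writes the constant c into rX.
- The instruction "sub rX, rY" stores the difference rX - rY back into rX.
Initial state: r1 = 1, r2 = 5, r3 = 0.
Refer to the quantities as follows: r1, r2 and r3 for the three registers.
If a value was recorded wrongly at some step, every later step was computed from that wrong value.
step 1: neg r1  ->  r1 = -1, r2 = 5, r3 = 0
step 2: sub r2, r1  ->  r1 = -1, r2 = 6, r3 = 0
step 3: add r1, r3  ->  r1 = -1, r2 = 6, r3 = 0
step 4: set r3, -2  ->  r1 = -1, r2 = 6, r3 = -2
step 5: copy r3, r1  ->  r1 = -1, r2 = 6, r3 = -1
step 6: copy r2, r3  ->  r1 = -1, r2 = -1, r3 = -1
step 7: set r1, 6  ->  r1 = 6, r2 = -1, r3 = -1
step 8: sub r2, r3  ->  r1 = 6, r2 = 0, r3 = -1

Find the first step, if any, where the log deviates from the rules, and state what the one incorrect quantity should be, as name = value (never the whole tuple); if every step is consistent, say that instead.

step 1: r1 = -(1) = -1 -> confirmed correct
step 2: r2 = 5 - -1 = 6 -> agrees with the log
step 3: r1 = -1 + 0 = -1 -> agrees with the log
step 4: r3 = -2 -> no discrepancy
step 5: r3 = -1 -> in agreement
step 6: r2 = -1 -> consistent with the log
step 7: r1 = 6 -> in agreement
step 8: r2 = -1 - -1 = 0 -> exactly as logged
Every step is consistent.

no error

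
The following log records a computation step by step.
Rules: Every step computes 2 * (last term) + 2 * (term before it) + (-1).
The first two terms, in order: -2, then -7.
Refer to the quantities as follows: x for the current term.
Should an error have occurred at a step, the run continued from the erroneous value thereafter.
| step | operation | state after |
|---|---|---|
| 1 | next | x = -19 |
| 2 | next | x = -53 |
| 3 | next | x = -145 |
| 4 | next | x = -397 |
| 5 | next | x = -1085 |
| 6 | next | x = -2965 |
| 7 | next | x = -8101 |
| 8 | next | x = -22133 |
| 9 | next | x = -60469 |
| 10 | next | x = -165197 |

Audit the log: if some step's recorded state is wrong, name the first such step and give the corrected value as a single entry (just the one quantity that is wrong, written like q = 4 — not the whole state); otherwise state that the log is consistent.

step 10, x = -165205

1. x = 2*(-7) + (2)*(-2) + (-1) = -19 (confirmed correct)
2. x = 2*(-19) + (2)*(-7) + (-1) = -53 (same as recorded)
3. x = 2*(-53) + (2)*(-19) + (-1) = -145 (in agreement)
4. x = 2*(-145) + (2)*(-53) + (-1) = -397 (consistent with the log)
5. x = 2*(-397) + (2)*(-145) + (-1) = -1085 (exactly as logged)
6. x = 2*(-1085) + (2)*(-397) + (-1) = -2965 (verified)
7. x = 2*(-2965) + (2)*(-1085) + (-1) = -8101 (agrees with the log)
8. x = 2*(-8101) + (2)*(-2965) + (-1) = -22133 (consistent with the log)
9. x = 2*(-22133) + (2)*(-8101) + (-1) = -60469 (consistent with the log)
10. x = 2*(-60469) + (2)*(-22133) + (-1) = -165205 (first mismatch against the log)
First incorrect step: 10; the correct value is x = -165205.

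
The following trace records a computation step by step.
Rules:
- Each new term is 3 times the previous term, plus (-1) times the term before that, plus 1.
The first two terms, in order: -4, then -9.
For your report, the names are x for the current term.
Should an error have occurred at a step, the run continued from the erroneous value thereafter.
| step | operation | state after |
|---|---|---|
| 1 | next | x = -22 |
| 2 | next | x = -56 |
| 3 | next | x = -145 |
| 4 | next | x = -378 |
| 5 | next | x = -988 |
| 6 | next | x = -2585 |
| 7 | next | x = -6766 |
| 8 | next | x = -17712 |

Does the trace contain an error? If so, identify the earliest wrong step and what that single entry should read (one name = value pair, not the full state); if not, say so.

step 1: x = 3*(-9) + (-1)*(-4) + (1) = -22 -> exactly as logged
step 2: x = 3*(-22) + (-1)*(-9) + (1) = -56 -> confirmed correct
step 3: x = 3*(-56) + (-1)*(-22) + (1) = -145 -> matches
step 4: x = 3*(-145) + (-1)*(-56) + (1) = -378 -> confirmed correct
step 5: x = 3*(-378) + (-1)*(-145) + (1) = -988 -> consistent with the trace
step 6: x = 3*(-988) + (-1)*(-378) + (1) = -2585 -> agrees with the trace
step 7: x = 3*(-2585) + (-1)*(-988) + (1) = -6766 -> matches
step 8: x = 3*(-6766) + (-1)*(-2585) + (1) = -17712 -> confirmed correct
Each recorded entry agrees with the recomputation.

no error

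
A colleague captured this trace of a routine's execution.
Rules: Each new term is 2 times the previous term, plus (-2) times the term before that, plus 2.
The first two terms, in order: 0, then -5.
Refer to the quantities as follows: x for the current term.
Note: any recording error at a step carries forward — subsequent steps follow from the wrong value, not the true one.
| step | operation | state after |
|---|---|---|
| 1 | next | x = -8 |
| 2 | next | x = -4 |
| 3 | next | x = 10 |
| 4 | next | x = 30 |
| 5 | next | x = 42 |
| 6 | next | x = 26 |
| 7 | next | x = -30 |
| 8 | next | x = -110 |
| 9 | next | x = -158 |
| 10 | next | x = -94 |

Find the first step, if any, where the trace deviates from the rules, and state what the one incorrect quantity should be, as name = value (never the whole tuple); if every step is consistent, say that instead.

Step 1: x = 2*(-5) + (-2)*(0) + (2) = -8 — exactly as logged.
Step 2: x = 2*(-8) + (-2)*(-5) + (2) = -4 — confirmed correct.
Step 3: x = 2*(-4) + (-2)*(-8) + (2) = 10 — no discrepancy.
Step 4: x = 2*(10) + (-2)*(-4) + (2) = 30 — agrees with the trace.
Step 5: x = 2*(30) + (-2)*(10) + (2) = 42 — consistent with the trace.
Step 6: x = 2*(42) + (-2)*(30) + (2) = 26 — same as recorded.
Step 7: x = 2*(26) + (-2)*(42) + (2) = -30 — confirmed correct.
Step 8: x = 2*(-30) + (-2)*(26) + (2) = -110 — same as recorded.
Step 9: x = 2*(-110) + (-2)*(-30) + (2) = -158 — confirmed correct.
Step 10: x = 2*(-158) + (-2)*(-110) + (2) = -94 — verified.
Each recorded entry agrees with the recomputation.

no error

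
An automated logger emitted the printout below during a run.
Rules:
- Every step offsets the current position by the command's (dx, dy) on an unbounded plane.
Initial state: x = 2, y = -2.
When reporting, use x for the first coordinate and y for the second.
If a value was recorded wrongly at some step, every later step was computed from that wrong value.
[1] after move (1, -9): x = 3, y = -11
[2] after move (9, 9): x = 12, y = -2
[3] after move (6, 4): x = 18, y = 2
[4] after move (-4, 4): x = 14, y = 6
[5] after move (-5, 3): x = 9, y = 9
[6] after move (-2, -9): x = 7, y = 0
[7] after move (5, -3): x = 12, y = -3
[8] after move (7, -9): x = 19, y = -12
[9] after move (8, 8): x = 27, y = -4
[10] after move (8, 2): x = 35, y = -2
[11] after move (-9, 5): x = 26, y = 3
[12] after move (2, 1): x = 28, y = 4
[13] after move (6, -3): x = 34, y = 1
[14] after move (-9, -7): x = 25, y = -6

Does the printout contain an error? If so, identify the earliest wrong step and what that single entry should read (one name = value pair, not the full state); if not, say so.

Recomputing the run from the initial state:
step 1: x = 3, y = -11
step 2: x = 12, y = -2
step 3: x = 18, y = 2
step 4: x = 14, y = 6
step 5: x = 9, y = 9
step 6: x = 7, y = 0
step 7: x = 12, y = -3
step 8: x = 19, y = -12
step 9: x = 27, y = -4
step 10: x = 35, y = -2
step 11: x = 26, y = 3
step 12: x = 28, y = 4
step 13: x = 34, y = 1
step 14: x = 25, y = -6
This matches the printout at every step.

no error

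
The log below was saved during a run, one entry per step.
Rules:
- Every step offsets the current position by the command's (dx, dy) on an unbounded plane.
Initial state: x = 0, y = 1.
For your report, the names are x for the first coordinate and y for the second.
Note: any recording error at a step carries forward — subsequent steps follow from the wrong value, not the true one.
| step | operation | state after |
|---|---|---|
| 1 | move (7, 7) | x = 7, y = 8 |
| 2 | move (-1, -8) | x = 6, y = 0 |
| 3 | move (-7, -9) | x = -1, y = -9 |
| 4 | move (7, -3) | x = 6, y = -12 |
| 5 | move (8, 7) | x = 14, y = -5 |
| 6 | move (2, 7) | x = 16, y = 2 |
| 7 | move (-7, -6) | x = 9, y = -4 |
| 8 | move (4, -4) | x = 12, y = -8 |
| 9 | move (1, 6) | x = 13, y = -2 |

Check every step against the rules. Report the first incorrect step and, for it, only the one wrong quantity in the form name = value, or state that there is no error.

Recomputing the run from the initial state:
step 1: x = 7, y = 8
step 2: x = 6, y = 0
step 3: x = -1, y = -9
step 4: x = 6, y = -12
step 5: x = 14, y = -5
step 6: x = 16, y = 2
step 7: x = 9, y = -4
step 8: x = 13, y = -8
step 9: x = 14, y = -2
The first disagreement with the log is at step 8, where the value should be x = 13.

step 8, x = 13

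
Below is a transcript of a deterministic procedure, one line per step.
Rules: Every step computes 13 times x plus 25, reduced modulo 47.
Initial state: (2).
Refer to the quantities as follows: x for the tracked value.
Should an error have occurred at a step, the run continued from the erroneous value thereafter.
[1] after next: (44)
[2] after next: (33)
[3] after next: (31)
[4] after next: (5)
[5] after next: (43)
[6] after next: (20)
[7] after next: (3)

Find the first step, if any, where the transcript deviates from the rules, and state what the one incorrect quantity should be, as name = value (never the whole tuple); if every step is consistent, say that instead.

step 1, x = 4

Step 1: x = (13*2 + 25) mod 47 = 4 — a discrepancy with the transcript.
Step 1 is the first one off; corrected, x = 4.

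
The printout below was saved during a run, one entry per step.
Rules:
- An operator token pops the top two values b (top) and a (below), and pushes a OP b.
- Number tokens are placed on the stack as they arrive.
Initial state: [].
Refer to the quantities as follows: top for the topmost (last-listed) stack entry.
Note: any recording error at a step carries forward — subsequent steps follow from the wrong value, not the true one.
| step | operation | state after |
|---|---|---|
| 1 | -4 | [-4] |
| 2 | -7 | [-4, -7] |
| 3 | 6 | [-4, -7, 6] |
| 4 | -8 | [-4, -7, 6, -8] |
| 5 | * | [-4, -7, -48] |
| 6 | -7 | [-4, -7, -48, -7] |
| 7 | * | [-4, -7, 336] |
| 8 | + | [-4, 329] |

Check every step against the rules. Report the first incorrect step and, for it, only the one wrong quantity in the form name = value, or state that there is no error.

no error

1. push -4: top = -4 (in agreement)
2. push -7: top = -7 (agrees with the printout)
3. push 6: top = 6 (in agreement)
4. push -8: top = -8 (verified)
5. 6 * -8 = -48 (consistent with the printout)
6. push -7: top = -7 (no discrepancy)
7. -48 * -7 = 336 (exactly as logged)
8. -7 + 336 = 329 (same as recorded)
No step deviates from the rules.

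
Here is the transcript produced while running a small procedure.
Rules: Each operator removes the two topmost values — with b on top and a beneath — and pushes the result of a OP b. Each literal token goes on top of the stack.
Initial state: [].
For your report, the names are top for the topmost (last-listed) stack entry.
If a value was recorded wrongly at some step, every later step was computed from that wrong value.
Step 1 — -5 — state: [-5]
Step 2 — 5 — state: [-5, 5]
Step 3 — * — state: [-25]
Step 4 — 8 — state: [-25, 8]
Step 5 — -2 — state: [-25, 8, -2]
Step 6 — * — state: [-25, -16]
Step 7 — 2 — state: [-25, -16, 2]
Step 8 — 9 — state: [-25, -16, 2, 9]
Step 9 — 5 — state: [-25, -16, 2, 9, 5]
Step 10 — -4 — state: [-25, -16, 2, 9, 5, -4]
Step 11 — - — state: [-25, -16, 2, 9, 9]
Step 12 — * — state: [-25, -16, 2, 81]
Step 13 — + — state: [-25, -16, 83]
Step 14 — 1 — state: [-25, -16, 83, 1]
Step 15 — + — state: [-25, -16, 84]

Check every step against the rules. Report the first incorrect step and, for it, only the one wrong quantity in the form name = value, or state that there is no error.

step 1: push -5: top = -5 -> same as recorded
step 2: push 5: top = 5 -> same as recorded
step 3: -5 * 5 = -25 -> consistent with the transcript
step 4: push 8: top = 8 -> no discrepancy
step 5: push -2: top = -2 -> matches
step 6: 8 * -2 = -16 -> agrees with the transcript
step 7: push 2: top = 2 -> same as recorded
step 8: push 9: top = 9 -> agrees with the transcript
step 9: push 5: top = 5 -> exactly as logged
step 10: push -4: top = -4 -> checks out
step 11: 5 - -4 = 9 -> verified
step 12: 9 * 9 = 81 -> agrees with the transcript
step 13: 2 + 81 = 83 -> exactly as logged
step 14: push 1: top = 1 -> confirmed correct
step 15: 83 + 1 = 84 -> exactly as logged
The recomputation confirms every line.

no error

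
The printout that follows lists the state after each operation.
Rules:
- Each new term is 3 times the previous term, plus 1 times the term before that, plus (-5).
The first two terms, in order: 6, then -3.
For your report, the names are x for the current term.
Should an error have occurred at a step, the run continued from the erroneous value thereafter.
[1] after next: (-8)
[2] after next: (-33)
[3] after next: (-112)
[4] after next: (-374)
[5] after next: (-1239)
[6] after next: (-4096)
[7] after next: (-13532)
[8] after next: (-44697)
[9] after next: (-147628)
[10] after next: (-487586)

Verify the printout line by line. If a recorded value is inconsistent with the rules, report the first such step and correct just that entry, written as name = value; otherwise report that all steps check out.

Step 1: x = 3*(-3) + (1)*(6) + (-5) = -8 — in agreement.
Step 2: x = 3*(-8) + (1)*(-3) + (-5) = -32 — first mismatch against the printout.
First deviation found at step 2; the corrected entry is x = -32.

step 2, x = -32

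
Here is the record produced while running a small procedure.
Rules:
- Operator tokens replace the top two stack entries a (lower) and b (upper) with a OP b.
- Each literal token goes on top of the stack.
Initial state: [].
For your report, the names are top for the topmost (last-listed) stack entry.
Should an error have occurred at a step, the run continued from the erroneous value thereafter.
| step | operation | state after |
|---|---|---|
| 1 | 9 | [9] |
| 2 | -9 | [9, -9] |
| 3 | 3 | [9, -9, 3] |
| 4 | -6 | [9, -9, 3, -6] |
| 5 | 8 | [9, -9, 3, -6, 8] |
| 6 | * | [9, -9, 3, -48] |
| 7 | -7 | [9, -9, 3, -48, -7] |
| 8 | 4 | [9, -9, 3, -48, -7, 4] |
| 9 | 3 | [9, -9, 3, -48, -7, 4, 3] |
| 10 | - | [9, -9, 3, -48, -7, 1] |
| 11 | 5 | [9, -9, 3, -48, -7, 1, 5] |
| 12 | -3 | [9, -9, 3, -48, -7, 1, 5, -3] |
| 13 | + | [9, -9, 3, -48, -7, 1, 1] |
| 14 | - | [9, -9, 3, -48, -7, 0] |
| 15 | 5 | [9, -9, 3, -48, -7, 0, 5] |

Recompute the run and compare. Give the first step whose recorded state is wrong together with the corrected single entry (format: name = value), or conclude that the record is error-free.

step 13, top = 2

Recomputing the run from the initial state:
step 1: [9]
step 2: [9, -9]
step 3: [9, -9, 3]
step 4: [9, -9, 3, -6]
step 5: [9, -9, 3, -6, 8]
step 6: [9, -9, 3, -48]
step 7: [9, -9, 3, -48, -7]
step 8: [9, -9, 3, -48, -7, 4]
step 9: [9, -9, 3, -48, -7, 4, 3]
step 10: [9, -9, 3, -48, -7, 1]
step 11: [9, -9, 3, -48, -7, 1, 5]
step 12: [9, -9, 3, -48, -7, 1, 5, -3]
step 13: [9, -9, 3, -48, -7, 1, 2]
step 14: [9, -9, 3, -48, -7, -1]
step 15: [9, -9, 3, -48, -7, -1, 5]
The first disagreement with the record is at step 13, where the value should be top = 2.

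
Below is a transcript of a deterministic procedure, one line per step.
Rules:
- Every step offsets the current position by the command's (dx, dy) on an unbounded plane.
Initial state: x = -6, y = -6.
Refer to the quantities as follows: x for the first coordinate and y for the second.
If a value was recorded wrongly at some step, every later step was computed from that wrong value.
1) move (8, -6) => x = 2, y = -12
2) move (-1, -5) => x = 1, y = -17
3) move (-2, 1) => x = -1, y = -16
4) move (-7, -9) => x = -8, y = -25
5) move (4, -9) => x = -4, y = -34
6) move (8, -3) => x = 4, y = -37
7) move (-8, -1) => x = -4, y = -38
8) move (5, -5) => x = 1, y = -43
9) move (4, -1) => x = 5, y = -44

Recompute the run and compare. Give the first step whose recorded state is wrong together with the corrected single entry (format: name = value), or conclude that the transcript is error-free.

no error

Recomputing the run from the initial state:
step 1: x = 2, y = -12
step 2: x = 1, y = -17
step 3: x = -1, y = -16
step 4: x = -8, y = -25
step 5: x = -4, y = -34
step 6: x = 4, y = -37
step 7: x = -4, y = -38
step 8: x = 1, y = -43
step 9: x = 5, y = -44
This matches the transcript at every step.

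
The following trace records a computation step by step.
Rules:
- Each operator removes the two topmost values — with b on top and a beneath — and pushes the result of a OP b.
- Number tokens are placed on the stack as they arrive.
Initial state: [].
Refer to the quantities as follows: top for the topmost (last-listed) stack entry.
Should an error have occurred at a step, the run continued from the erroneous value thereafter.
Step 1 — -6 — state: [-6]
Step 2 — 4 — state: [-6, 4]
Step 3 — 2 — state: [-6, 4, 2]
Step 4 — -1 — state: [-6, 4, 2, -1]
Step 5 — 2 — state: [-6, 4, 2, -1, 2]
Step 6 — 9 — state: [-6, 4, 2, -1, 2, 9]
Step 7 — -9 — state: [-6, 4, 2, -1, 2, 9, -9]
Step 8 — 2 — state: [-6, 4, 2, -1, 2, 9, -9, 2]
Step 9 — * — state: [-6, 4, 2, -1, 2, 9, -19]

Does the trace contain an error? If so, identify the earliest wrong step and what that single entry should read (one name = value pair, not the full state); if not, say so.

step 9, top = -18

Recomputing the run from the initial state:
step 1: [-6]
step 2: [-6, 4]
step 3: [-6, 4, 2]
step 4: [-6, 4, 2, -1]
step 5: [-6, 4, 2, -1, 2]
step 6: [-6, 4, 2, -1, 2, 9]
step 7: [-6, 4, 2, -1, 2, 9, -9]
step 8: [-6, 4, 2, -1, 2, 9, -9, 2]
step 9: [-6, 4, 2, -1, 2, 9, -18]
The first disagreement with the trace is at step 9, where the value should be top = -18.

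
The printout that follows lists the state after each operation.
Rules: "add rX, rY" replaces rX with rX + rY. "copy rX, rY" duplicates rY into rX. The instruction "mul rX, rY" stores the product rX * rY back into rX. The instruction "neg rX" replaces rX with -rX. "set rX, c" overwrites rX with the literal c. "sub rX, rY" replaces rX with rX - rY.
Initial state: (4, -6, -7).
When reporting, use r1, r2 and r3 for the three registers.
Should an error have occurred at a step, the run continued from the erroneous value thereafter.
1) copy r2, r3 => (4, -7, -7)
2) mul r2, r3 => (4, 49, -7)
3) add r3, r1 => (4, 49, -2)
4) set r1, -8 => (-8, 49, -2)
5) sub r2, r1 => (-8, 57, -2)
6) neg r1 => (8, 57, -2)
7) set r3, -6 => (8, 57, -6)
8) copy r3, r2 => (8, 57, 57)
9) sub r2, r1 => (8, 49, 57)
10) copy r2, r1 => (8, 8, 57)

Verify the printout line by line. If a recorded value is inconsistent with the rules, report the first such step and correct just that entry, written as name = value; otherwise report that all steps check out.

step 3, r3 = -3

step 1: r2 = -7 -> agrees with the printout
step 2: r2 = -7 * -7 = 49 -> verified
step 3: r3 = -7 + 4 = -3 -> first mismatch against the printout
The audit stops at step 3: the recorded entry is wrong and should be r3 = -3.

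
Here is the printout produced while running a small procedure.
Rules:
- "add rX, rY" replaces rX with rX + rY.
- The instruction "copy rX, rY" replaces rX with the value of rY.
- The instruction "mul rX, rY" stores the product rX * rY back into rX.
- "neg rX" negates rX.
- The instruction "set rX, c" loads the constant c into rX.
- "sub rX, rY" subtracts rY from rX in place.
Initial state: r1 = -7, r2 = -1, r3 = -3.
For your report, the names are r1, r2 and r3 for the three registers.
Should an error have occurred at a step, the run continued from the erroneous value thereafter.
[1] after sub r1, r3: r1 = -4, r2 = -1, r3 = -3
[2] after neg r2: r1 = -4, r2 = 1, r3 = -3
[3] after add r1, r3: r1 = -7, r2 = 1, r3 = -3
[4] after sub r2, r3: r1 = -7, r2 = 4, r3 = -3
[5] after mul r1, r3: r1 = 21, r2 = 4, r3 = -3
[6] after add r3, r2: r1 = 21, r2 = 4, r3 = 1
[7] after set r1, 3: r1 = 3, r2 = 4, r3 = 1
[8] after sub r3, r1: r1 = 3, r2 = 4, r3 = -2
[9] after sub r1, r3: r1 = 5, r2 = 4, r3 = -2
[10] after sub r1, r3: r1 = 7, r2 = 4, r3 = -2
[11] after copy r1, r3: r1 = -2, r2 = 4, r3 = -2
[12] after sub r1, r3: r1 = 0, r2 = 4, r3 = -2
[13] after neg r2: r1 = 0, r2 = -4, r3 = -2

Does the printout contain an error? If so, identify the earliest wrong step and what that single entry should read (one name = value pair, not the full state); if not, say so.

Recomputing the run from the initial state:
step 1: r1 = -4, r2 = -1, r3 = -3
step 2: r1 = -4, r2 = 1, r3 = -3
step 3: r1 = -7, r2 = 1, r3 = -3
step 4: r1 = -7, r2 = 4, r3 = -3
step 5: r1 = 21, r2 = 4, r3 = -3
step 6: r1 = 21, r2 = 4, r3 = 1
step 7: r1 = 3, r2 = 4, r3 = 1
step 8: r1 = 3, r2 = 4, r3 = -2
step 9: r1 = 5, r2 = 4, r3 = -2
step 10: r1 = 7, r2 = 4, r3 = -2
step 11: r1 = -2, r2 = 4, r3 = -2
step 12: r1 = 0, r2 = 4, r3 = -2
step 13: r1 = 0, r2 = -4, r3 = -2
This matches the printout at every step.

no error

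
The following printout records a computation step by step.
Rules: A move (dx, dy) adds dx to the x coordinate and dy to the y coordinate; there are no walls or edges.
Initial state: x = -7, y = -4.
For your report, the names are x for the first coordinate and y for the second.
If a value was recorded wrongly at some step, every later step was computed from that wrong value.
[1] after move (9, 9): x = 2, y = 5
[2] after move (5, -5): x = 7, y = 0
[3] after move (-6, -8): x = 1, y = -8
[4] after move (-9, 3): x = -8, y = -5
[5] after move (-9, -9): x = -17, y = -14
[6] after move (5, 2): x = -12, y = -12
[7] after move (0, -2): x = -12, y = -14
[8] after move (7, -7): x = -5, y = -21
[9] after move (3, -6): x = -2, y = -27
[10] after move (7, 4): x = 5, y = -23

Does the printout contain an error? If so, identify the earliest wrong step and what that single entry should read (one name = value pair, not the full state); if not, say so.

no error

step 1: x = -7 + (9) = 2, y = -4 + (9) = 5 -> exactly as logged
step 2: x = 2 + (5) = 7, y = 5 + (-5) = 0 -> exactly as logged
step 3: x = 7 + (-6) = 1, y = 0 + (-8) = -8 -> in agreement
step 4: x = 1 + (-9) = -8, y = -8 + (3) = -5 -> verified
step 5: x = -8 + (-9) = -17, y = -5 + (-9) = -14 -> in agreement
step 6: x = -17 + (5) = -12, y = -14 + (2) = -12 -> agrees with the printout
step 7: x = -12 + (0) = -12, y = -12 + (-2) = -14 -> same as recorded
step 8: x = -12 + (7) = -5, y = -14 + (-7) = -21 -> in agreement
step 9: x = -5 + (3) = -2, y = -21 + (-6) = -27 -> exactly as logged
step 10: x = -2 + (7) = 5, y = -27 + (4) = -23 -> in agreement
Each recorded entry agrees with the recomputation.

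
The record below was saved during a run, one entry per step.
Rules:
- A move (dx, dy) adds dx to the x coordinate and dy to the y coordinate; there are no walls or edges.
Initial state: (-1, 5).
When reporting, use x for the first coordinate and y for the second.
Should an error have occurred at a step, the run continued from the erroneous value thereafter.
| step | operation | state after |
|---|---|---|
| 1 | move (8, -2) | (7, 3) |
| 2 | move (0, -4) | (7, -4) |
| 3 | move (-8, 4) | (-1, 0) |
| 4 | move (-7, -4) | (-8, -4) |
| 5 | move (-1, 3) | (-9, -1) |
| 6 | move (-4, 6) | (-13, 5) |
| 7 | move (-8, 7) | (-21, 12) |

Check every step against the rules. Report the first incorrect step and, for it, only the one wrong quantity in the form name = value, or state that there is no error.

Recomputing the run from the initial state:
step 1: x = 7, y = 3
step 2: x = 7, y = -1
step 3: x = -1, y = 3
step 4: x = -8, y = -1
step 5: x = -9, y = 2
step 6: x = -13, y = 8
step 7: x = -21, y = 15
The first disagreement with the record is at step 2, where the value should be y = -1.

step 2, y = -1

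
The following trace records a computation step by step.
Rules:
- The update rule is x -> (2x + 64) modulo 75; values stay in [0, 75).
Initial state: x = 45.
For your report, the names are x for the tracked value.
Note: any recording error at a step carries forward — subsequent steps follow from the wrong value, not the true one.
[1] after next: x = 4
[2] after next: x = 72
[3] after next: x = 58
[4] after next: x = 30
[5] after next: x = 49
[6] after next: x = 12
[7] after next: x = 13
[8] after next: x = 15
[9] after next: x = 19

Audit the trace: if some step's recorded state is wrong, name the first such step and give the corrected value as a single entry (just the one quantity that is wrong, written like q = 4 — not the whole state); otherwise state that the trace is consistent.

no error

step 1: x = (2*45 + 64) mod 75 = 4 -> matches
step 2: x = (2*4 + 64) mod 75 = 72 -> consistent with the trace
step 3: x = (2*72 + 64) mod 75 = 58 -> in agreement
step 4: x = (2*58 + 64) mod 75 = 30 -> checks out
step 5: x = (2*30 + 64) mod 75 = 49 -> exactly as logged
step 6: x = (2*49 + 64) mod 75 = 12 -> verified
step 7: x = (2*12 + 64) mod 75 = 13 -> verified
step 8: x = (2*13 + 64) mod 75 = 15 -> no discrepancy
step 9: x = (2*15 + 64) mod 75 = 19 -> matches
The whole run recomputes cleanly — no discrepancies.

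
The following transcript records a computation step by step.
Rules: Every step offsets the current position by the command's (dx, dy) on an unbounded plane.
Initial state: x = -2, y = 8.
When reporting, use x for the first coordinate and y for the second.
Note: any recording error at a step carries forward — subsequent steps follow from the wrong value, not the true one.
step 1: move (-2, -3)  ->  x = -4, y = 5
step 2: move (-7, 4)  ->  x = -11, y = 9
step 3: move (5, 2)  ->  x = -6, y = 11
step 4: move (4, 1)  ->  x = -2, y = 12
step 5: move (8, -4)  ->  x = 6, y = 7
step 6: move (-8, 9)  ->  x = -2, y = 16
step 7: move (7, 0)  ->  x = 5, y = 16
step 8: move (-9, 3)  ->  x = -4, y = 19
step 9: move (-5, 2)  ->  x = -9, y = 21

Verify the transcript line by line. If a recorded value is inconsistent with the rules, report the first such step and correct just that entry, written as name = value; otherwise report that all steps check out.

Step 1: x = -2 + (-2) = -4, y = 8 + (-3) = 5 — same as recorded.
Step 2: x = -4 + (-7) = -11, y = 5 + (4) = 9 — verified.
Step 3: x = -11 + (5) = -6, y = 9 + (2) = 11 — in agreement.
Step 4: x = -6 + (4) = -2, y = 11 + (1) = 12 — exactly as logged.
Step 5: x = -2 + (8) = 6, y = 12 + (-4) = 8 — a discrepancy with the transcript.
First deviation found at step 5; the corrected entry is y = 8.

step 5, y = 8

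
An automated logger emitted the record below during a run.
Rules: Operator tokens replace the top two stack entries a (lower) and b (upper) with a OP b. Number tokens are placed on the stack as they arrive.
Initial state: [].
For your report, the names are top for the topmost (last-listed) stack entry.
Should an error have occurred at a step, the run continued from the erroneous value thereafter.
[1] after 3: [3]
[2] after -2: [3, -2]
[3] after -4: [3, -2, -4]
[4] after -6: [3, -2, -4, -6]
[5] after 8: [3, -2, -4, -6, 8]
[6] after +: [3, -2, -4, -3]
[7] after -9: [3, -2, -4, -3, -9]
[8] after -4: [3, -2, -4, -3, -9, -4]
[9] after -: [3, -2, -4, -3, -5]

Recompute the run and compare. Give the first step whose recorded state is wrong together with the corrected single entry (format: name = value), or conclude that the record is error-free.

Recomputing the run from the initial state:
step 1: [3]
step 2: [3, -2]
step 3: [3, -2, -4]
step 4: [3, -2, -4, -6]
step 5: [3, -2, -4, -6, 8]
step 6: [3, -2, -4, 2]
step 7: [3, -2, -4, 2, -9]
step 8: [3, -2, -4, 2, -9, -4]
step 9: [3, -2, -4, 2, -5]
The first disagreement with the record is at step 6, where the value should be top = 2.

step 6, top = 2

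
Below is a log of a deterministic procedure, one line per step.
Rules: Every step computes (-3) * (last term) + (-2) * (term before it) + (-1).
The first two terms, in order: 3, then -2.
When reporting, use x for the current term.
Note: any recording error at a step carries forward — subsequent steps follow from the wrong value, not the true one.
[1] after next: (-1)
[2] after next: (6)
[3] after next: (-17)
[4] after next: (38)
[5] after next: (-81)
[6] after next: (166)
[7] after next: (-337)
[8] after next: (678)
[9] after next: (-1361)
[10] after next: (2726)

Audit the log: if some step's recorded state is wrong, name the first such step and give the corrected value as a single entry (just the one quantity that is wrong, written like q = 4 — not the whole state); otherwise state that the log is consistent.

no error

1. x = -3*(-2) + (-2)*(3) + (-1) = -1 (matches)
2. x = -3*(-1) + (-2)*(-2) + (-1) = 6 (agrees with the log)
3. x = -3*(6) + (-2)*(-1) + (-1) = -17 (consistent with the log)
4. x = -3*(-17) + (-2)*(6) + (-1) = 38 (matches)
5. x = -3*(38) + (-2)*(-17) + (-1) = -81 (checks out)
6. x = -3*(-81) + (-2)*(38) + (-1) = 166 (matches)
7. x = -3*(166) + (-2)*(-81) + (-1) = -337 (matches)
8. x = -3*(-337) + (-2)*(166) + (-1) = 678 (same as recorded)
9. x = -3*(678) + (-2)*(-337) + (-1) = -1361 (same as recorded)
10. x = -3*(-1361) + (-2)*(678) + (-1) = 2726 (checks out)
No step deviates from the rules.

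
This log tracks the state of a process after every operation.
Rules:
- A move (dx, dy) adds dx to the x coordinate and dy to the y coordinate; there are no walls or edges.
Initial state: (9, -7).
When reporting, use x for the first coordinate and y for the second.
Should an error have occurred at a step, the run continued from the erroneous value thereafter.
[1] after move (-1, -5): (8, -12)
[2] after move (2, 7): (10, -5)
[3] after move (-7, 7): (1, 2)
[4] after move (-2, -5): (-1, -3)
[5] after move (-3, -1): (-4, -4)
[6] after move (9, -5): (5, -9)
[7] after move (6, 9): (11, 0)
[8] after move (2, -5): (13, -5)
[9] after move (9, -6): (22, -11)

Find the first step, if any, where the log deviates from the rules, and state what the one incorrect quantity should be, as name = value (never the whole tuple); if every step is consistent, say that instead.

Recomputing the run from the initial state:
step 1: x = 8, y = -12
step 2: x = 10, y = -5
step 3: x = 3, y = 2
step 4: x = 1, y = -3
step 5: x = -2, y = -4
step 6: x = 7, y = -9
step 7: x = 13, y = 0
step 8: x = 15, y = -5
step 9: x = 24, y = -11
The first disagreement with the log is at step 3, where the value should be x = 3.

step 3, x = 3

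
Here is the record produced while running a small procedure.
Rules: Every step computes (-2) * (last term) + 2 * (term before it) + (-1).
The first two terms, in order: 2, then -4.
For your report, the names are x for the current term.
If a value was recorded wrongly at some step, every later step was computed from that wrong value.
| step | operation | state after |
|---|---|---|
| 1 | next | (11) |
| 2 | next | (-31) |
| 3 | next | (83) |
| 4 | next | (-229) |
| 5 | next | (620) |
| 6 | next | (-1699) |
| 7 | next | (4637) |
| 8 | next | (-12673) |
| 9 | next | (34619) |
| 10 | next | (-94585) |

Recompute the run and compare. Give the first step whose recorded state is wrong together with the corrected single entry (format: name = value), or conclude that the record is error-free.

step 5, x = 623

Recomputing the run from the initial state:
step 1: x = 11
step 2: x = -31
step 3: x = 83
step 4: x = -229
step 5: x = 623
step 6: x = -1705
step 7: x = 4655
step 8: x = -12721
step 9: x = 34751
step 10: x = -94945
The first disagreement with the record is at step 5, where the value should be x = 623.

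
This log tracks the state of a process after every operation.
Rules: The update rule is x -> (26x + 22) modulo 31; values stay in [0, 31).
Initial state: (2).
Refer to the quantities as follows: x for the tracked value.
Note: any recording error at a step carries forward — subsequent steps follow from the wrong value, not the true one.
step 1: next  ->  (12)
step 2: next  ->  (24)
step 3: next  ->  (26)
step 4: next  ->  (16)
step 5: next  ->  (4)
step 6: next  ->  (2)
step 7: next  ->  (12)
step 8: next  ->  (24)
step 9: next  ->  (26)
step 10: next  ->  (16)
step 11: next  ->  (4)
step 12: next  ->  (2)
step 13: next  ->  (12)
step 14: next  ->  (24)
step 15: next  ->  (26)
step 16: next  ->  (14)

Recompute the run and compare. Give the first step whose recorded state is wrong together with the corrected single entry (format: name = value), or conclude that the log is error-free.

Recomputing the run from the initial state:
step 1: x = 12
step 2: x = 24
step 3: x = 26
step 4: x = 16
step 5: x = 4
step 6: x = 2
step 7: x = 12
step 8: x = 24
step 9: x = 26
step 10: x = 16
step 11: x = 4
step 12: x = 2
step 13: x = 12
step 14: x = 24
step 15: x = 26
step 16: x = 16
The first disagreement with the log is at step 16, where the value should be x = 16.

step 16, x = 16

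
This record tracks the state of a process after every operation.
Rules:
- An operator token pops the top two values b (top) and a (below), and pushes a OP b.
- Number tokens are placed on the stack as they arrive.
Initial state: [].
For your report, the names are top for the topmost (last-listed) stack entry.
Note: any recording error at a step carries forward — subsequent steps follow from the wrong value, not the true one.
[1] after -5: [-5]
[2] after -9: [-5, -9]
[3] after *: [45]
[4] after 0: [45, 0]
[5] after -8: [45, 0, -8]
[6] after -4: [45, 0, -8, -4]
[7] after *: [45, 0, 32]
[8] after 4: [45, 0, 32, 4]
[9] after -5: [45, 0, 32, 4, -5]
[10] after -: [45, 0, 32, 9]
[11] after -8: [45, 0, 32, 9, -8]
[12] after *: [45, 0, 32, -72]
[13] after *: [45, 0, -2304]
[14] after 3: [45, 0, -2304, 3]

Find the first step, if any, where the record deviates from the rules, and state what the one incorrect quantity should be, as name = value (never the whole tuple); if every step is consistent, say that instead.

Step 1: push -5: top = -5 — agrees with the record.
Step 2: push -9: top = -9 — verified.
Step 3: -5 * -9 = 45 — exactly as logged.
Step 4: push 0: top = 0 — confirmed correct.
Step 5: push -8: top = -8 — matches.
Step 6: push -4: top = -4 — in agreement.
Step 7: -8 * -4 = 32 — verified.
Step 8: push 4: top = 4 — checks out.
Step 9: push -5: top = -5 — agrees with the record.
Step 10: 4 - -5 = 9 — exactly as logged.
Step 11: push -8: top = -8 — verified.
Step 12: 9 * -8 = -72 — same as recorded.
Step 13: 32 * -72 = -2304 — same as recorded.
Step 14: push 3: top = 3 — in agreement.
The recomputation confirms every line.

no error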